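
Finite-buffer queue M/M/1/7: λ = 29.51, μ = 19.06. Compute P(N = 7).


ρ = λ/μ = 29.51/19.06 = 1.5483
P_K = (1−ρ)ρ^K/(1−ρ^(K+1)) = (-0.5483·21.326726)/(1 − 33.019501)
= -11.692775/-32.019501 = 0.365177

Final: 0.365177


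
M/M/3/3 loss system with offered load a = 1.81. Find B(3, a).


B(c,a) = (a^c/c!) / Σ_{k=0}^{c} a^k/k!
a^3/3! = 0.988290
Σ terms (k=0..3): 1.00000 + 1.81000 + 1.63805 + 0.98829 = 5.436340
B = 0.988290/5.436340 = 0.181793

Final: 0.181793


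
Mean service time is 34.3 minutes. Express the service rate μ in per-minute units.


μ = 1/(service time) in consistent units.
1 minute = 1 min, so μ = 1/34.3 = 0.02915 per minute

Final: 0.02915 /min


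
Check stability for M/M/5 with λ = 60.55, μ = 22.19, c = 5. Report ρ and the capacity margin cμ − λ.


Total capacity cμ = 5·22.19 = 110.95/hr
ρ = λ/(cμ) = 60.55/110.95 = 0.5457
Stable ⇔ ρ < 1: YES
Spare capacity = cμ − λ = 110.95 − 60.55 = 50.40/hr

Final: ρ = 0.5457; stable; margin = 50.40/hr


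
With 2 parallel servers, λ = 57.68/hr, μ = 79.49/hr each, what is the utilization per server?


ρ = λ/(cμ) = 57.68/(2·79.49) = 57.68/158.98 = 0.3628

Final: 0.3628


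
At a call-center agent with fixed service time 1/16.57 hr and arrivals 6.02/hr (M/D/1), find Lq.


ρ = 6.02/16.57 = 0.3633
M/D/1: Lq = ρ²/(2(1−ρ)) = 0.1320/(2·0.6367) = 0.10365

Final: 0.10365


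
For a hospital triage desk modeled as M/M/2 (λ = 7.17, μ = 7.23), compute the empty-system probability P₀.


a = λ/μ = 7.17/7.23 = 0.9917; ρ = a/c = 0.4959
Σ_{k=0}^{1} a^k/k! (terms k=0..1) = 1.00000 + 0.99170 = 1.99170
Tail: a^2/(2!(1−ρ)) = 0.98347/(2·0.5041) = 0.97538
P₀ = 1/(1.99170 + 0.97538) = 1/2.96708 = 0.337032

Final: 0.337032


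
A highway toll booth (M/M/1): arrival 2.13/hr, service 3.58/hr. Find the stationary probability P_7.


ρ = 2.13/3.58 = 0.5950
P_n = (1−ρ)·ρ^n = (1 − 0.5950)·0.5950^7 = 0.4050·0.026392 = 0.010690

Final: 0.010690


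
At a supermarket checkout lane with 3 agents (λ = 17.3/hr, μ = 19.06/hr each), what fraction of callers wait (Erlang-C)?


a = λ/μ = 0.9077; ρ = a/3 = 0.3026
P₀ = 0.400276 (from M/M/c formula)
C(c,a) = [a^c/(c!(1−ρ))]·P₀ = [0.74777/(6·0.6974)]·0.400276
= 0.17869·0.400276 = 0.071526

Final: 0.071526


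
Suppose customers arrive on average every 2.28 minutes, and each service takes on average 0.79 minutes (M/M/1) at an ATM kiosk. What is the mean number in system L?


λ = 60/2.28 = 26.3158 /hr
μ = 60/0.79 = 75.9494 /hr
ρ = λ/μ = 26.3158/75.9494 = 0.3465
L = ρ/(1−ρ) = 0.3465/0.6535 = 0.5302

Final: 0.5302


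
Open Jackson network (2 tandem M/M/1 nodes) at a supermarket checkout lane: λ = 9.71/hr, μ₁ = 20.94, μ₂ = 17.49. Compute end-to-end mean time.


Each node sees arrival rate λ = 9.71/hr (tandem ⇒ throughput preserved).
W₁ = 1/(μ₁−λ) = 1/(20.94−9.71) = 0.08905 hr
W₂ = 1/(μ₂−λ) = 1/(17.49−9.71) = 0.12853 hr
W_total = W₁ + W₂ = 0.08905 + 0.12853 = 0.21758 hr

Final: 0.21758 hr


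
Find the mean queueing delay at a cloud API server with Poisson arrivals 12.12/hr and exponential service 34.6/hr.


ρ = 12.12/34.6 = 0.3503
Wq = ρ/(μ−λ) = 0.3503/(34.6 − 12.12) = 0.3503/22.48 = 0.01558 hr

Final: 0.01558 hr


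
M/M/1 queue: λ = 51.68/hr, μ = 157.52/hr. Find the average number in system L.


ρ = λ/μ = 51.68/157.52 = 0.3281
L = ρ/(1−ρ) = 0.3281/(1 − 0.3281) = 0.3281/0.6719 = 0.4883

Final: 0.4883


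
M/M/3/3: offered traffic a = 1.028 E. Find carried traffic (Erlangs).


B(3,1.028) = 0.066143 (Erlang-B)
Carried load = a(1 − B) = 1.028·(1 − 0.066143) = 1.028·0.933857 = 0.9600 E

Final: 0.9600 Erlangs


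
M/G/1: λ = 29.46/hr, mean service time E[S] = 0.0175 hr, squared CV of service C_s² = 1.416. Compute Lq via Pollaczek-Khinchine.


ρ = λ·E[S] = 29.46·0.0175 = 0.5156
Lq = ρ²(1+C_s²)/(2(1−ρ)) = 0.2658·(1+1.416)/(2·0.4844)
= 0.2658·2.4160/0.9689 = 0.66276

Final: 0.66276


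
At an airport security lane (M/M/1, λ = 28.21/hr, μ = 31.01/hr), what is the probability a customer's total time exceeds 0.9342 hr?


W ~ Exponential(μ−λ) for M/M/1.
μ − λ = 31.01 − 28.21 = 2.8000
P(W > t) = e^{−(μ−λ)t} = e^{−2.6158} = 0.073112

Final: 0.073112


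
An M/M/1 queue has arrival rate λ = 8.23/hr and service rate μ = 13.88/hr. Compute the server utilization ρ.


ρ = λ/μ = 8.23/13.88 = 0.5929

Final: 0.5929


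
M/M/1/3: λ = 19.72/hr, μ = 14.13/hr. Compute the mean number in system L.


ρ = 19.72/14.13 = 1.3956
L = ρ[1 − (K+1)ρ^K + Kρ^(K+1)] / [(1−ρ)(1−ρ^(K+1))]
Numerator: 1.3956·(1 − 4·2.718280 + 3·3.793665) = 2.104407
Denominator: (-0.3956)·(-2.793665) = 1.105208
L = 2.104407/1.105208 = 1.9041

Final: 1.9041


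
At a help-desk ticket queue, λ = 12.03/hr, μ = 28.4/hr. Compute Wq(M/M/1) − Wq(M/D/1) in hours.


ρ = 12.03/28.4 = 0.4236
Wq(M/M/1) = ρ/(μ−λ) = 0.4236/16.37 = 0.02588 hr
Wq(M/D/1) = ρ/(2(μ−λ)) = 0.01294 hr
Savings = 0.02588 − 0.01294 = 0.01294 hr

Final: 0.01294 hr


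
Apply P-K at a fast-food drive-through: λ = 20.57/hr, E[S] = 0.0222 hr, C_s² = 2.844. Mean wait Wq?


ρ = λ·E[S] = 20.57·0.0222 = 0.4567
E[S²] = E[S]²(1+C_s²) = 0.0222²·(1+2.844) = 0.001894
Wq = λ·E[S²]/(2(1−ρ)) = 20.57·0.001894/(2·0.5433) = 0.03586 hr

Final: 0.03586 hr


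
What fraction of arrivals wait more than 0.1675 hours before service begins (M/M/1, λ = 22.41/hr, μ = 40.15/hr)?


ρ = 22.41/40.15 = 0.5582
P(Wq > t) = ρ·e^{−(μ−λ)t} = 0.5582·e^{−2.9714}
= 0.5582·0.051229 = 0.028594

Final: 0.028594


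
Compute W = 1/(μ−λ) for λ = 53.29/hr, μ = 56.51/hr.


W = 1/(μ−λ) = 1/(56.51 − 53.29) = 1/3.22 = 0.3106 hr

Final: 0.3106 hr


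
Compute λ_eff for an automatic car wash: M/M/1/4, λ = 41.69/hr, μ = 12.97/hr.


ρ = 3.2143; P_K = (1−ρ)ρ^4/(1−ρ^5) = 0.690908
λ_eff = λ(1 − P_K) = 41.69·(1 − 0.690908) = 41.69·0.309092 = 12.8861 /hr

Final: 12.8861 /hr


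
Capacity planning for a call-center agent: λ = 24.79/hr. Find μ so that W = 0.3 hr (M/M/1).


W = 1/(μ−λ) ⇒ μ − λ = 1/W = 1/0.3 = 3.3333
μ = λ + 1/W = 24.79 + 3.3333 = 28.1233 per hr

Final: 28.1233 /hr


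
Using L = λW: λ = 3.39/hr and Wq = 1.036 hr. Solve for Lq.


Lq = λWq = 3.39·1.036 = 3.5120

Final: 3.5120


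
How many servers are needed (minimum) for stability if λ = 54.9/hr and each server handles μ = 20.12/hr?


Stability requires cμ > λ ⇔ c > λ/μ.
λ/μ = 54.9/20.12 = 2.7286
Minimum integer c = ⌊2.7286⌋ + 1 = 3
Check: 3·20.12 = 60.36 > 54.9, while 2·20.12 = 40.24 ≤ 54.9

Final: 3 servers


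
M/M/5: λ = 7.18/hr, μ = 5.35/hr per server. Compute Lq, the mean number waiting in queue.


a = λ/μ = 1.3421; ρ = a/5 = 0.2684
P₀ = 0.261080
Lq = P₀·a^c·ρ / (c!·(1−ρ)²) = 0.261080·4.35365·0.2684/(120·0.53522)
= 0.004750

Final: 0.004750


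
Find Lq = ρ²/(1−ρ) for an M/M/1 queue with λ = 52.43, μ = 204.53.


ρ = 52.43/204.53 = 0.2563
Lq = ρ²/(1−ρ) = 0.06571/0.7437 = 0.08836

Final: 0.08836


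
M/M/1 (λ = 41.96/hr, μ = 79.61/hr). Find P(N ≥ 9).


ρ = 41.96/79.61 = 0.5271
P(N ≥ n) = ρ^n = 0.5271^9 = 0.003139

Final: 0.003139


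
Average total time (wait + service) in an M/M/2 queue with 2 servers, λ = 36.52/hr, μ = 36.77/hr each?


a = 0.9932; ρ = 0.4966; P₀ = 0.336362
Lq = P₀·a^c·ρ/(c!(1−ρ)²) = 0.32511
Wq = Lq/λ = 0.32511/36.52 = 0.008902 hr
W = Wq + 1/μ = 0.008902 + 0.02720 = 0.03610 hr

Final: 0.03610 hr


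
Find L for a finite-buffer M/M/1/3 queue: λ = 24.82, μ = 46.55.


ρ = 24.82/46.55 = 0.5332
L = ρ[1 − (K+1)ρ^K + Kρ^(K+1)] / [(1−ρ)(1−ρ^(K+1))]
Numerator: 0.5332·(1 − 4·0.151582 + 3·0.080822) = 0.339183
Denominator: (0.4668)·(0.919178) = 0.429081
L = 0.339183/0.429081 = 0.7905

Final: 0.7905


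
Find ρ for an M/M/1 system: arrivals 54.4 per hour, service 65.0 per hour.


ρ = λ/μ = 54.4/65.0 = 0.8369

Final: 0.8369


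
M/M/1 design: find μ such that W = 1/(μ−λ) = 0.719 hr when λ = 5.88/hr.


W = 1/(μ−λ) ⇒ μ − λ = 1/W = 1/0.719 = 1.3908
μ = λ + 1/W = 5.88 + 1.3908 = 7.2708 per hr

Final: 7.2708 /hr


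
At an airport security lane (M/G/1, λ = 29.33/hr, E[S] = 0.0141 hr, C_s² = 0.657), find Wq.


ρ = λ·E[S] = 29.33·0.0141 = 0.4136
E[S²] = E[S]²(1+C_s²) = 0.0141²·(1+0.657) = 0.0003294
Wq = λ·E[S²]/(2(1−ρ)) = 29.33·0.0003294/(2·0.5864) = 0.008238 hr

Final: 0.008238 hr


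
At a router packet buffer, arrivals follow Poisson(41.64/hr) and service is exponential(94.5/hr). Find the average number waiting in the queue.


ρ = 41.64/94.5 = 0.4406
Lq = ρ²/(1−ρ) = 0.1942/0.5594 = 0.3471

Final: 0.3471


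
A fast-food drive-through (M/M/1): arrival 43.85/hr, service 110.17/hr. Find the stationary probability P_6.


ρ = 43.85/110.17 = 0.3980
P_n = (1−ρ)·ρ^n = (1 − 0.3980)·0.3980^6 = 0.6020·0.003976 = 0.002393

Final: 0.002393


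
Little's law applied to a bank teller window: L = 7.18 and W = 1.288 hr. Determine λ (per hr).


λ = L/W = 7.18/1.288 = 5.5745 /hr

Final: 5.5745 /hr


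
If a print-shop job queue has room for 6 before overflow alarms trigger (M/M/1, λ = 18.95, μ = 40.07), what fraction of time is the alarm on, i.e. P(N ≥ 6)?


ρ = 18.95/40.07 = 0.4729
P(N ≥ n) = ρ^n = 0.4729^6 = 0.011188

Final: 0.011188


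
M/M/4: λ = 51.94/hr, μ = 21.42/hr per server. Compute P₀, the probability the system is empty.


a = λ/μ = 51.94/21.42 = 2.4248; ρ = a/c = 0.6062
Σ_{k=0}^{3} a^k/k! (terms k=0..3) = 1.00000 + 2.42484 + 2.93992 + 2.37627 = 8.74103
Tail: a^4/(4!(1−ρ)) = 34.57243/(24·0.3938) = 3.65808
P₀ = 1/(8.74103 + 3.65808) = 1/12.39910 = 0.080651

Final: 0.080651


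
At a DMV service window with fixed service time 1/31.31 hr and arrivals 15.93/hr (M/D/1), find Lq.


ρ = 15.93/31.31 = 0.5088
M/D/1: Lq = ρ²/(2(1−ρ)) = 0.2589/(2·0.4912) = 0.26349

Final: 0.26349


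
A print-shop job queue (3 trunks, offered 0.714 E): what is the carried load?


B(3,0.714) = 0.029891 (Erlang-B)
Carried load = a(1 − B) = 0.714·(1 − 0.029891) = 0.714·0.970109 = 0.6927 E

Final: 0.6927 Erlangs


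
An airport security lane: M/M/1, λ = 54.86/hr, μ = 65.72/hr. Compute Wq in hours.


ρ = 54.86/65.72 = 0.8348
Wq = ρ/(μ−λ) = 0.8348/(65.72 − 54.86) = 0.8348/10.86 = 0.07686 hr

Final: 0.07686 hr


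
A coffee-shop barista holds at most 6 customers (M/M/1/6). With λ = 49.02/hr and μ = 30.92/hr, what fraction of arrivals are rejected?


ρ = λ/μ = 49.02/30.92 = 1.5854
P_K = (1−ρ)ρ^K/(1−ρ^(K+1)) = (-0.5854·15.878261)/(1 − 25.173103)
= -9.294842/-24.173103 = 0.384512

Final: 0.384512


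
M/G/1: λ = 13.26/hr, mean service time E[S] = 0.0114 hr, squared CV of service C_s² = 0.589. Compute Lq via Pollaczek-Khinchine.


ρ = λ·E[S] = 13.26·0.0114 = 0.1512
Lq = ρ²(1+C_s²)/(2(1−ρ)) = 0.02285·(1+0.589)/(2·0.8488)
= 0.02285·1.5890/1.6977 = 0.02139

Final: 0.02139


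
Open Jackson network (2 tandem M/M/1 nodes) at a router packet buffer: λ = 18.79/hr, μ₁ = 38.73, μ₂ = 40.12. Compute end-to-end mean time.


Each node sees arrival rate λ = 18.79/hr (tandem ⇒ throughput preserved).
W₁ = 1/(μ₁−λ) = 1/(38.73−18.79) = 0.05015 hr
W₂ = 1/(μ₂−λ) = 1/(40.12−18.79) = 0.04688 hr
W_total = W₁ + W₂ = 0.05015 + 0.04688 = 0.09703 hr

Final: 0.09703 hr


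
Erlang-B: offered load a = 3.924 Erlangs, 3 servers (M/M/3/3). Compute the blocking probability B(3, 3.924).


B(c,a) = (a^c/c!) / Σ_{k=0}^{c} a^k/k!
a^3/3! = 10.070146
Σ terms (k=0..3): 1.00000 + 3.92400 + 7.69889 + 10.07015 = 22.693034
B = 10.070146/22.693034 = 0.443755

Final: 0.443755


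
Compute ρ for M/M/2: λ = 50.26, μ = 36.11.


ρ = λ/(cμ) = 50.26/(2·36.11) = 50.26/72.22 = 0.6959

Final: 0.6959


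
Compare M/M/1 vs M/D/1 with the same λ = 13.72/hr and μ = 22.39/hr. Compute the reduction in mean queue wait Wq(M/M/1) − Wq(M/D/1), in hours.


ρ = 13.72/22.39 = 0.6128
Wq(M/M/1) = ρ/(μ−λ) = 0.6128/8.67 = 0.07068 hr
Wq(M/D/1) = ρ/(2(μ−λ)) = 0.03534 hr
Savings = 0.07068 − 0.03534 = 0.03534 hr

Final: 0.03534 hr


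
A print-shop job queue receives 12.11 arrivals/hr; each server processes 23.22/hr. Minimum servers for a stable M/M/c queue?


Stability requires cμ > λ ⇔ c > λ/μ.
λ/μ = 12.11/23.22 = 0.5215
Minimum integer c = ⌊0.5215⌋ + 1 = 1
Check: 1·23.22 = 23.22 > 12.11, while 0·23.22 = 0.00 ≤ 12.11

Final: 1 servers


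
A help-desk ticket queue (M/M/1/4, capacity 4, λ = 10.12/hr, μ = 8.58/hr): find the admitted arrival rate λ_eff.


ρ = 1.1795; P_K = (1−ρ)ρ^4/(1−ρ^5) = 0.270801
λ_eff = λ(1 − P_K) = 10.12·(1 − 0.270801) = 10.12·0.729199 = 7.3795 /hr

Final: 7.3795 /hr


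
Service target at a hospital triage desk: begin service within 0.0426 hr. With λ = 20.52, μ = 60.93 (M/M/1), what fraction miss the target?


ρ = 20.52/60.93 = 0.3368
P(Wq > t) = ρ·e^{−(μ−λ)t} = 0.3368·e^{−1.7215}
= 0.3368·0.178804 = 0.060218

Final: 0.060218


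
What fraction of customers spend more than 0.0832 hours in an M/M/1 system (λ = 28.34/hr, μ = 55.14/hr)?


W ~ Exponential(μ−λ) for M/M/1.
μ − λ = 55.14 − 28.34 = 26.8000
P(W > t) = e^{−(μ−λ)t} = e^{−2.2298} = 0.107554

Final: 0.107554


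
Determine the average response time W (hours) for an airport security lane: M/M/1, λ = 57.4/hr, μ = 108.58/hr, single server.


W = 1/(μ−λ) = 1/(108.58 − 57.4) = 1/51.18 = 0.01954 hr

Final: 0.01954 hr


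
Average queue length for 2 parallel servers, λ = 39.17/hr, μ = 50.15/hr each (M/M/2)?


a = λ/μ = 0.7811; ρ = a/2 = 0.3905
P₀ = 0.438302
Lq = P₀·a^c·ρ / (c!·(1−ρ)²) = 0.438302·0.61005·0.3905/(2·0.37146)
= 0.14056

Final: 0.14056


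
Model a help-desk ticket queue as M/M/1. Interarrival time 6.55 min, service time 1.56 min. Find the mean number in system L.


λ = 60/6.55 = 9.1603 /hr
μ = 60/1.56 = 38.4615 /hr
ρ = λ/μ = 9.1603/38.4615 = 0.2382
L = ρ/(1−ρ) = 0.2382/0.7618 = 0.3126

Final: 0.3126


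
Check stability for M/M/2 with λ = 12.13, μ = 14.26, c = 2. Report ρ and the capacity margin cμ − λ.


Total capacity cμ = 2·14.26 = 28.52/hr
ρ = λ/(cμ) = 12.13/28.52 = 0.4253
Stable ⇔ ρ < 1: YES
Spare capacity = cμ − λ = 28.52 − 12.13 = 16.39/hr

Final: ρ = 0.4253; stable; margin = 16.39/hr


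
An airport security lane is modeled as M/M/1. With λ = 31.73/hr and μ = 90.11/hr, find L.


ρ = λ/μ = 31.73/90.11 = 0.3521
L = ρ/(1−ρ) = 0.3521/(1 − 0.3521) = 0.3521/0.6479 = 0.5435

Final: 0.5435


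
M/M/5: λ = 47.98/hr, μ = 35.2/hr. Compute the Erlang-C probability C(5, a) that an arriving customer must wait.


a = λ/μ = 1.3631; ρ = a/5 = 0.2726
P₀ = 0.255632 (from M/M/c formula)
C(c,a) = [a^c/(c!(1−ρ))]·P₀ = [4.70531/(120·0.7274)]·0.255632
= 0.05391·0.255632 = 0.013780

Final: 0.013780


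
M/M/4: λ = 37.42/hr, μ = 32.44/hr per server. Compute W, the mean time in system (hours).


a = 1.1535; ρ = 0.2884; P₀ = 0.314635
Lq = P₀·a^c·ρ/(c!(1−ρ)²) = 0.01322
Wq = Lq/λ = 0.01322/37.42 = 0.0003532 hr
W = Wq + 1/μ = 0.0003532 + 0.03083 = 0.03118 hr

Final: 0.03118 hr


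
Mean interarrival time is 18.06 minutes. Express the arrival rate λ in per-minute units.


λ = 1/(interarrival time) in consistent units.
1 minute = 1 min, so λ = 1/18.06 = 0.05537 per minute

Final: 0.05537 /min


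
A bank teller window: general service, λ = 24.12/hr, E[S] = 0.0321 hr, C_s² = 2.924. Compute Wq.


ρ = λ·E[S] = 24.12·0.0321 = 0.7743
E[S²] = E[S]²(1+C_s²) = 0.0321²·(1+2.924) = 0.004043
Wq = λ·E[S²]/(2(1−ρ)) = 24.12·0.004043/(2·0.2257) = 0.21600 hr

Final: 0.21600 hr


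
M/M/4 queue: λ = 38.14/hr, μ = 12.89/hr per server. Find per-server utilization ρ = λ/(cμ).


ρ = λ/(cμ) = 38.14/(4·12.89) = 38.14/51.56 = 0.7397

Final: 0.7397


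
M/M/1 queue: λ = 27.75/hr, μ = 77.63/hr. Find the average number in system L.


ρ = λ/μ = 27.75/77.63 = 0.3575
L = ρ/(1−ρ) = 0.3575/(1 − 0.3575) = 0.3575/0.6425 = 0.5563

Final: 0.5563


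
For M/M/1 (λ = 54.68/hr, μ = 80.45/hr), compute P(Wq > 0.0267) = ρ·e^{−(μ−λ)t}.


ρ = 54.68/80.45 = 0.6797
P(Wq > t) = ρ·e^{−(μ−λ)t} = 0.6797·e^{−0.6881}
= 0.6797·0.502551 = 0.341572

Final: 0.341572


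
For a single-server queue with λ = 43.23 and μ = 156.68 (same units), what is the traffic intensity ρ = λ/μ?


ρ = λ/μ = 43.23/156.68 = 0.2759

Final: 0.2759


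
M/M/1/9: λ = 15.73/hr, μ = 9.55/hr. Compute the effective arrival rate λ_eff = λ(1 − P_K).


ρ = 1.6471; P_K = (1−ρ)ρ^9/(1−ρ^10) = 0.395571
λ_eff = λ(1 − P_K) = 15.73·(1 − 0.395571) = 15.73·0.604429 = 9.5077 /hr

Final: 9.5077 /hr


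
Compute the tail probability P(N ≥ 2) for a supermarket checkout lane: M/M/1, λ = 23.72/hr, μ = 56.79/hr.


ρ = 23.72/56.79 = 0.4177
P(N ≥ n) = ρ^n = 0.4177^2 = 0.174456

Final: 0.174456


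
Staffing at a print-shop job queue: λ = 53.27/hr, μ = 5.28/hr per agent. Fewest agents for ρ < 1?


Stability requires cμ > λ ⇔ c > λ/μ.
λ/μ = 53.27/5.28 = 10.0890
Minimum integer c = ⌊10.0890⌋ + 1 = 11
Check: 11·5.28 = 58.08 > 53.27, while 10·5.28 = 52.80 ≤ 53.27

Final: 11 servers


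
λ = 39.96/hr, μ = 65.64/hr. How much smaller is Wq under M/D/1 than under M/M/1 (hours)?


ρ = 39.96/65.64 = 0.6088
Wq(M/M/1) = ρ/(μ−λ) = 0.6088/25.68 = 0.02371 hr
Wq(M/D/1) = ρ/(2(μ−λ)) = 0.01185 hr
Savings = 0.02371 − 0.01185 = 0.01185 hr

Final: 0.01185 hr


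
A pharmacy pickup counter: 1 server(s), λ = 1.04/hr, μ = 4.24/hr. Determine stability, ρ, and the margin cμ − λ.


Total capacity cμ = 1·4.24 = 4.24/hr
ρ = λ/(cμ) = 1.04/4.24 = 0.2453
Stable ⇔ ρ < 1: YES
Spare capacity = cμ − λ = 4.24 − 1.04 = 3.20/hr

Final: ρ = 0.2453; stable; margin = 3.20/hr


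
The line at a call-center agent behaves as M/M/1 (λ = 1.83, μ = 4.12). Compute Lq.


ρ = 1.83/4.12 = 0.4442
Lq = ρ²/(1−ρ) = 0.1973/0.5558 = 0.3550

Final: 0.3550


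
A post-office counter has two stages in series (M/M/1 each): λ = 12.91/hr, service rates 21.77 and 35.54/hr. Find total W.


Each node sees arrival rate λ = 12.91/hr (tandem ⇒ throughput preserved).
W₁ = 1/(μ₁−λ) = 1/(21.77−12.91) = 0.11287 hr
W₂ = 1/(μ₂−λ) = 1/(35.54−12.91) = 0.04419 hr
W_total = W₁ + W₂ = 0.11287 + 0.04419 = 0.15706 hr

Final: 0.15706 hr


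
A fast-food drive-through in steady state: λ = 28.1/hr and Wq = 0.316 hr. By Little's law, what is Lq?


Lq = λWq = 28.1·0.316 = 8.8796

Final: 8.8796


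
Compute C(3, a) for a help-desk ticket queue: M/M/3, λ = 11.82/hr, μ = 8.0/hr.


a = λ/μ = 1.4775; ρ = a/3 = 0.4925
P₀ = 0.216065 (from M/M/c formula)
C(c,a) = [a^c/(c!(1−ρ))]·P₀ = [3.22539/(6·0.5075)]·0.216065
= 1.05924·0.216065 = 0.228865

Final: 0.228865


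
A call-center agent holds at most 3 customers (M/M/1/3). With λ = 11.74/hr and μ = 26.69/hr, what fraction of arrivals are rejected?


ρ = λ/μ = 11.74/26.69 = 0.4399
P_K = (1−ρ)ρ^K/(1−ρ^(K+1)) = (0.5601·0.085106)/(1 − 0.037435)
= 0.047671/0.962565 = 0.049525

Final: 0.049525


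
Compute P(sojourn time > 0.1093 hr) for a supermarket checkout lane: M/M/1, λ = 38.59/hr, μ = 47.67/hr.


W ~ Exponential(μ−λ) for M/M/1.
μ − λ = 47.67 − 38.59 = 9.0800
P(W > t) = e^{−(μ−λ)t} = e^{−0.9924} = 0.370670

Final: 0.370670


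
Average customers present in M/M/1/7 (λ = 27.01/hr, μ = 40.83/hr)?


ρ = 27.01/40.83 = 0.6615
L = ρ[1 − (K+1)ρ^K + Kρ^(K+1)] / [(1−ρ)(1−ρ^(K+1))]
Numerator: 0.6615·(1 − 8·0.055439 + 7·0.036674) = 0.537955
Denominator: (0.3385)·(0.963326) = 0.326063
L = 0.537955/0.326063 = 1.6498

Final: 1.6498


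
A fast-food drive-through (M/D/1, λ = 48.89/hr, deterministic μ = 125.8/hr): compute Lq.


ρ = 48.89/125.8 = 0.3886
M/D/1: Lq = ρ²/(2(1−ρ)) = 0.1510/(2·0.6114) = 0.12352

Final: 0.12352


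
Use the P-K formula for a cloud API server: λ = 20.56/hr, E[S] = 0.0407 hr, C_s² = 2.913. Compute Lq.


ρ = λ·E[S] = 20.56·0.0407 = 0.8368
Lq = ρ²(1+C_s²)/(2(1−ρ)) = 0.7002·(1+2.913)/(2·0.1632)
= 0.7002·3.9130/0.3264 = 8.39409

Final: 8.39409


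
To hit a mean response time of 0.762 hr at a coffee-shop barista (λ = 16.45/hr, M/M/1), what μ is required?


W = 1/(μ−λ) ⇒ μ − λ = 1/W = 1/0.762 = 1.3123
μ = λ + 1/W = 16.45 + 1.3123 = 17.7623 per hr

Final: 17.7623 /hr


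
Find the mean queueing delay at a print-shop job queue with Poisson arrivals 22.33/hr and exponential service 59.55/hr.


ρ = 22.33/59.55 = 0.3750
Wq = ρ/(μ−λ) = 0.3750/(59.55 − 22.33) = 0.3750/37.22 = 0.01007 hr

Final: 0.01007 hr


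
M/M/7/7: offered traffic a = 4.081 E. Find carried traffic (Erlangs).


B(7,4.081) = 0.066935 (Erlang-B)
Carried load = a(1 − B) = 4.081·(1 − 0.066935) = 4.081·0.933065 = 3.8078 E

Final: 3.8078 Erlangs


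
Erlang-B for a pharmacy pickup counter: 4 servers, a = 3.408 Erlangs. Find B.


B(c,a) = (a^c/c!) / Σ_{k=0}^{c} a^k/k!
a^4/4! = 5.620657
Σ terms (k=0..4): 1.00000 + 3.40800 + 5.80723 + 6.59702 + 5.62066 = 22.432905
B = 5.620657/22.432905 = 0.250554

Final: 0.250554


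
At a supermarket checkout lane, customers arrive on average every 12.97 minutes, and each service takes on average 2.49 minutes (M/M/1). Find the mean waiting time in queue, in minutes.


λ = 60/12.97 = 4.6261 /hr
μ = 60/2.49 = 24.0964 /hr
ρ = λ/μ = 4.6261/24.0964 = 0.1920
Wq = ρ/(μ−λ) = 0.1920/(24.0964−4.6261) = 0.009860 hr
In minutes: 0.009860·60 = 0.5916 min

Final: 0.5916 min


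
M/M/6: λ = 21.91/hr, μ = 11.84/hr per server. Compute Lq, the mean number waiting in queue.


a = λ/μ = 1.8505; ρ = a/6 = 0.3084
P₀ = 0.157013
Lq = P₀·a^c·ρ / (c!·(1−ρ)²) = 0.157013·40.15541·0.3084/(720·0.47829)
= 0.005647

Final: 0.005647


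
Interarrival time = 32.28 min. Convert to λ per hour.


λ = 1/(interarrival time) in consistent units.
1 hour = 60 min, so λ = 60/32.28 = 1.8587 per hour

Final: 1.8587 /hr


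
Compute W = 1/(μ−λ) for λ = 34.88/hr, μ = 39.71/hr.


W = 1/(μ−λ) = 1/(39.71 − 34.88) = 1/4.83 = 0.2070 hr

Final: 0.2070 hr


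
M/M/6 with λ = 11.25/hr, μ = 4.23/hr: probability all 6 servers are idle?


a = λ/μ = 11.25/4.23 = 2.6596; ρ = a/c = 0.4433
Σ_{k=0}^{5} a^k/k! (terms k=0..5) = 1.00000 + 2.65957 + 3.53667 + 3.13534 + 2.08467 + 1.10887 = 13.52512
Tail: a^6/(6!(1−ρ)) = 353.89378/(720·0.5567) = 0.88286
P₀ = 1/(13.52512 + 0.88286) = 1/14.40798 = 0.069406

Final: 0.069406


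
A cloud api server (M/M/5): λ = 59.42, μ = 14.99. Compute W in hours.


a = 3.9640; ρ = 0.7928; P₀ = 0.013727
Lq = P₀·a^c·ρ/(c!(1−ρ)²) = 2.06729
Wq = Lq/λ = 2.06729/59.42 = 0.03479 hr
W = Wq + 1/μ = 0.03479 + 0.06671 = 0.10150 hr

Final: 0.10150 hr


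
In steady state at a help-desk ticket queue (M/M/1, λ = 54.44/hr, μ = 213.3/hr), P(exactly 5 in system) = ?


ρ = 54.44/213.3 = 0.2552
P_n = (1−ρ)·ρ^n = (1 − 0.2552)·0.2552^5 = 0.7448·0.001083 = 0.0008066

Final: 0.0008066


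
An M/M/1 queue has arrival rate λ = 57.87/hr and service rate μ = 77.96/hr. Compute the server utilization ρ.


ρ = λ/μ = 57.87/77.96 = 0.7423

Final: 0.7423


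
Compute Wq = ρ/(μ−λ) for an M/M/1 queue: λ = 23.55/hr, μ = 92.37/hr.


ρ = 23.55/92.37 = 0.2550
Wq = ρ/(μ−λ) = 0.2550/(92.37 − 23.55) = 0.2550/68.82 = 0.003705 hr

Final: 0.003705 hr


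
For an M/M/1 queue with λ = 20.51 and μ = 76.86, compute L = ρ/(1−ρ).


ρ = λ/μ = 20.51/76.86 = 0.2668
L = ρ/(1−ρ) = 0.2668/(1 − 0.2668) = 0.2668/0.7332 = 0.3640

Final: 0.3640


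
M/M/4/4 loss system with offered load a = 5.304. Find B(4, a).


B(c,a) = (a^c/c!) / Σ_{k=0}^{c} a^k/k!
a^4/4! = 32.976368
Σ terms (k=0..4): 1.00000 + 5.30400 + 14.06621 + 24.86906 + 32.97637 = 78.215632
B = 32.976368/78.215632 = 0.421608

Final: 0.421608


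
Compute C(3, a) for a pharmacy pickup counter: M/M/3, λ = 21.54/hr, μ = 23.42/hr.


a = λ/μ = 0.9197; ρ = a/3 = 0.3066
P₀ = 0.395309 (from M/M/c formula)
C(c,a) = [a^c/(c!(1−ρ))]·P₀ = [0.77799/(6·0.6934)]·0.395309
= 0.18699·0.395309 = 0.073920

Final: 0.073920


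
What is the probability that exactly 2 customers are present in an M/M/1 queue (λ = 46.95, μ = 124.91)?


ρ = 46.95/124.91 = 0.3759
P_n = (1−ρ)·ρ^n = (1 − 0.3759)·0.3759^2 = 0.6241·0.141279 = 0.088176

Final: 0.088176


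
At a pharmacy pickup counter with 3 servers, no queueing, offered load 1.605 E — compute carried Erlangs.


B(3,1.605) = 0.150387 (Erlang-B)
Carried load = a(1 − B) = 1.605·(1 − 0.150387) = 1.605·0.849613 = 1.3636 E

Final: 1.3636 Erlangs


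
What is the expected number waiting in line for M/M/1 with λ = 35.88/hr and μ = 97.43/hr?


ρ = 35.88/97.43 = 0.3683
Lq = ρ²/(1−ρ) = 0.1356/0.6317 = 0.2147

Final: 0.2147


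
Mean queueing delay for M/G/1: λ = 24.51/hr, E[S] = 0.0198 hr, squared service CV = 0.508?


ρ = λ·E[S] = 24.51·0.0198 = 0.4853
E[S²] = E[S]²(1+C_s²) = 0.0198²·(1+0.508) = 0.0005912
Wq = λ·E[S²]/(2(1−ρ)) = 24.51·0.0005912/(2·0.5147) = 0.01408 hr

Final: 0.01408 hr


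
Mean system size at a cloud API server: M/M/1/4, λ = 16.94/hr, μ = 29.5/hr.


ρ = 16.94/29.5 = 0.5742
L = ρ[1 − (K+1)ρ^K + Kρ^(K+1)] / [(1−ρ)(1−ρ^(K+1))]
Numerator: 0.5742·(1 − 5·0.108734 + 4·0.062439) = 0.405461
Denominator: (0.4258)·(0.937561) = 0.399178
L = 0.405461/0.399178 = 1.0157

Final: 1.0157


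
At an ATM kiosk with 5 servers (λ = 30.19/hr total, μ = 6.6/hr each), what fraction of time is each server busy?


ρ = λ/(cμ) = 30.19/(5·6.6) = 30.19/33.00 = 0.9148

Final: 0.9148


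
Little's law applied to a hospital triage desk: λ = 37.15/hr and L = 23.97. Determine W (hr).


W = L/λ = 23.97/37.15 = 0.6452 hr

Final: 0.6452 hr


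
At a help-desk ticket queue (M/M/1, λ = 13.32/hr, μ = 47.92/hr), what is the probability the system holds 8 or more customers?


ρ = 13.32/47.92 = 0.2780
P(N ≥ n) = ρ^n = 0.2780^8 = 0.00003564

Final: 0.00003564


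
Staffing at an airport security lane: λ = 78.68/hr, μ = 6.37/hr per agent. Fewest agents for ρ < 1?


Stability requires cμ > λ ⇔ c > λ/μ.
λ/μ = 78.68/6.37 = 12.3516
Minimum integer c = ⌊12.3516⌋ + 1 = 13
Check: 13·6.37 = 82.81 > 78.68, while 12·6.37 = 76.44 ≤ 78.68

Final: 13 servers


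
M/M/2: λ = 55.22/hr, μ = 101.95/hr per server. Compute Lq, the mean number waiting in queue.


a = λ/μ = 0.5416; ρ = a/2 = 0.2708
P₀ = 0.573788
Lq = P₀·a^c·ρ / (c!·(1−ρ)²) = 0.573788·0.29337·0.2708/(2·0.53170)
= 0.04287

Final: 0.04287


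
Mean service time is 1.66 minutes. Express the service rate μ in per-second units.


μ = 1/(service time) in consistent units.
1 second = 0.0166667 min, so μ = 0.0166667/1.66 = 0.01004 per second

Final: 0.01004 /sec


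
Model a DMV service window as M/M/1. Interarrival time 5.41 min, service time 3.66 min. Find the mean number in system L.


λ = 60/5.41 = 11.0906 /hr
μ = 60/3.66 = 16.3934 /hr
ρ = λ/μ = 11.0906/16.3934 = 0.6765
L = ρ/(1−ρ) = 0.6765/0.3235 = 2.0914

Final: 2.0914


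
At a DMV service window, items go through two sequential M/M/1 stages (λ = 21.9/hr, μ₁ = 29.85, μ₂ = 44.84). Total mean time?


Each node sees arrival rate λ = 21.9/hr (tandem ⇒ throughput preserved).
W₁ = 1/(μ₁−λ) = 1/(29.85−21.9) = 0.12579 hr
W₂ = 1/(μ₂−λ) = 1/(44.84−21.9) = 0.04359 hr
W_total = W₁ + W₂ = 0.12579 + 0.04359 = 0.16938 hr

Final: 0.16938 hr


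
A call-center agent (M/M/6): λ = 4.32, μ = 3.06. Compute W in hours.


a = 1.4118; ρ = 0.2353; P₀ = 0.243671
Lq = P₀·a^c·ρ/(c!(1−ρ)²) = 0.001078
Wq = Lq/λ = 0.001078/4.32 = 0.0002496 hr
W = Wq + 1/μ = 0.0002496 + 0.32680 = 0.32705 hr

Final: 0.32705 hr


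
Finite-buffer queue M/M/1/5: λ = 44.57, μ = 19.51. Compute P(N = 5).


ρ = λ/μ = 44.57/19.51 = 2.2845
P_K = (1−ρ)ρ^K/(1−ρ^(K+1)) = (-1.2845·62.219544)/(1 − 142.138651)
= -79.919107/-141.138651 = 0.566245

Final: 0.566245


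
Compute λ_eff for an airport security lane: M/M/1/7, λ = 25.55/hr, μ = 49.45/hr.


ρ = 0.5167; P_K = (1−ρ)ρ^7/(1−ρ^8) = 0.004775
λ_eff = λ(1 − P_K) = 25.55·(1 − 0.004775) = 25.55·0.995225 = 25.4280 /hr

Final: 25.4280 /hr


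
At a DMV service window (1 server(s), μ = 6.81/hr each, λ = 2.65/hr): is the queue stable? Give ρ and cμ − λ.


Total capacity cμ = 1·6.81 = 6.81/hr
ρ = λ/(cμ) = 2.65/6.81 = 0.3891
Stable ⇔ ρ < 1: YES
Spare capacity = cμ − λ = 6.81 − 2.65 = 4.16/hr

Final: ρ = 0.3891; stable; margin = 4.16/hr


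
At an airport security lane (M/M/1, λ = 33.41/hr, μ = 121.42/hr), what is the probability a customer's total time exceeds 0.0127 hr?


W ~ Exponential(μ−λ) for M/M/1.
μ − λ = 121.42 − 33.41 = 88.0100
P(W > t) = e^{−(μ−λ)t} = e^{−1.1177} = 0.327022

Final: 0.327022


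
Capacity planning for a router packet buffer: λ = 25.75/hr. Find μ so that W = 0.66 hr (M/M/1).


W = 1/(μ−λ) ⇒ μ − λ = 1/W = 1/0.66 = 1.5152
μ = λ + 1/W = 25.75 + 1.5152 = 27.2652 per hr

Final: 27.2652 /hr


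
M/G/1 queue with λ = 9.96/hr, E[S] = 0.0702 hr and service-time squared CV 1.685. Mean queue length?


ρ = λ·E[S] = 9.96·0.0702 = 0.6992
Lq = ρ²(1+C_s²)/(2(1−ρ)) = 0.4889·(1+1.685)/(2·0.3008)
= 0.4889·2.6850/0.6016 = 2.18181

Final: 2.18181


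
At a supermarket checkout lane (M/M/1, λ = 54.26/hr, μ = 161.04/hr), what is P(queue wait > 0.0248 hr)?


ρ = 54.26/161.04 = 0.3369
P(Wq > t) = ρ·e^{−(μ−λ)t} = 0.3369·e^{−2.6481}
= 0.3369·0.070782 = 0.023849

Final: 0.023849


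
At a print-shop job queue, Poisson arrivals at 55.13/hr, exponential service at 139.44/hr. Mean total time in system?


W = 1/(μ−λ) = 1/(139.44 − 55.13) = 1/84.31 = 0.01186 hr

Final: 0.01186 hr


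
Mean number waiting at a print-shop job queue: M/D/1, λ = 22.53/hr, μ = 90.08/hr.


ρ = 22.53/90.08 = 0.2501
M/D/1: Lq = ρ²/(2(1−ρ)) = 0.06256/(2·0.7499) = 0.04171

Final: 0.04171


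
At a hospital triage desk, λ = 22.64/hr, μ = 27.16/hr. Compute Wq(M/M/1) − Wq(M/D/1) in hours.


ρ = 22.64/27.16 = 0.8336
Wq(M/M/1) = ρ/(μ−λ) = 0.8336/4.52 = 0.18442 hr
Wq(M/D/1) = ρ/(2(μ−λ)) = 0.09221 hr
Savings = 0.18442 − 0.09221 = 0.09221 hr

Final: 0.09221 hr


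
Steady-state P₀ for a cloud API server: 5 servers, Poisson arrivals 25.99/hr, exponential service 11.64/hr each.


a = λ/μ = 25.99/11.64 = 2.2328; ρ = a/c = 0.4466
Σ_{k=0}^{4} a^k/k! (terms k=0..4) = 1.00000 + 2.23282 + 2.49274 + 1.85528 + 1.03562 = 8.61646
Tail: a^5/(5!(1−ρ)) = 55.49662/(120·0.5534) = 0.83564
P₀ = 1/(8.61646 + 0.83564) = 1/9.45209 = 0.105797

Final: 0.105797


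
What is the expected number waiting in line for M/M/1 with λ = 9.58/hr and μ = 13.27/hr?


ρ = 9.58/13.27 = 0.7219
Lq = ρ²/(1−ρ) = 0.5212/0.2781 = 1.8743

Final: 1.8743


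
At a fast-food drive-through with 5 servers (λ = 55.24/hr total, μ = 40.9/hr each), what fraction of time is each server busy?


ρ = λ/(cμ) = 55.24/(5·40.9) = 55.24/204.50 = 0.2701

Final: 0.2701


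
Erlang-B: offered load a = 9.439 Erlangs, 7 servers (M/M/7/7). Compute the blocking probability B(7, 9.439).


B(c,a) = (a^c/c!) / Σ_{k=0}^{c} a^k/k!
a^7/7! = 1324.498181
Σ terms (k=0..7): 1.00000 + 9.43900 + 44.54736 + 140.16085 + 330.74455 + 624.37957 + 982.25313 + 1324.49818 = 3457.022639
B = 1324.498181/3457.022639 = 0.383133

Final: 0.383133


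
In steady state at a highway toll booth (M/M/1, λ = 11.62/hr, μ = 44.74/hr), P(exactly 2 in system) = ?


ρ = 11.62/44.74 = 0.2597
P_n = (1−ρ)·ρ^n = (1 − 0.2597)·0.2597^2 = 0.7403·0.067456 = 0.049936

Final: 0.049936


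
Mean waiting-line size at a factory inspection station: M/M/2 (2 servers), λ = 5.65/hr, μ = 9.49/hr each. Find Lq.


a = λ/μ = 0.5954; ρ = a/2 = 0.2977
P₀ = 0.541210
Lq = P₀·a^c·ρ / (c!·(1−ρ)²) = 0.541210·0.35446·0.2977/(2·0.49325)
= 0.05789

Final: 0.05789


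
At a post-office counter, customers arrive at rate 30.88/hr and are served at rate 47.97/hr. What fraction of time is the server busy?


ρ = λ/μ = 30.88/47.97 = 0.6437

Final: 0.6437


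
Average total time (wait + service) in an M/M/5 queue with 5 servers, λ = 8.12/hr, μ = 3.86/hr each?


a = 2.1036; ρ = 0.4207; P₀ = 0.120826
Lq = P₀·a^c·ρ/(c!(1−ρ)²) = 0.05201
Wq = Lq/λ = 0.05201/8.12 = 0.006405 hr
W = Wq + 1/μ = 0.006405 + 0.25907 = 0.26547 hr

Final: 0.26547 hr


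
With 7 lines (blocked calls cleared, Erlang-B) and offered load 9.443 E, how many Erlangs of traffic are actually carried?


B(7,9.443) = 0.383324 (Erlang-B)
Carried load = a(1 − B) = 9.443·(1 − 0.383324) = 9.443·0.616676 = 5.8233 E

Final: 5.8233 Erlangs


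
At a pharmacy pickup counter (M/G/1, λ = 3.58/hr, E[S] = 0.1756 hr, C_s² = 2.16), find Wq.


ρ = λ·E[S] = 3.58·0.1756 = 0.6286
E[S²] = E[S]²(1+C_s²) = 0.1756²·(1+2.16) = 0.097440
Wq = λ·E[S²]/(2(1−ρ)) = 3.58·0.097440/(2·0.3714) = 0.46968 hr

Final: 0.46968 hr


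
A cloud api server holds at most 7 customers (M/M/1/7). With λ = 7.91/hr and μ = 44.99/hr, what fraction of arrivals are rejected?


ρ = λ/μ = 7.91/44.99 = 0.1758
P_K = (1−ρ)ρ^K/(1−ρ^(K+1)) = (0.8242·0.000005193)/(1 − 0.0000009130)
= 0.000004280/0.999999 = 0.000004280

Final: 0.000004280


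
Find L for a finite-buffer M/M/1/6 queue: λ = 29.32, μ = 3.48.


ρ = 29.32/3.48 = 8.4253
L = ρ[1 − (K+1)ρ^K + Kρ^(K+1)] / [(1−ρ)(1−ρ^(K+1))]
Numerator: 8.4253·(1 − 7·357691.262978 + 6·3013651.675439) = 131249734.841836
Denominator: (-7.4253)·(-3013650.675439) = 22377222.256711
L = 131249734.841836/22377222.256711 = 5.8653

Final: 5.8653


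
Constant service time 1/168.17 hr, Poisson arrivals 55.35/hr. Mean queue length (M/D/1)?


ρ = 55.35/168.17 = 0.3291
M/D/1: Lq = ρ²/(2(1−ρ)) = 0.1083/(2·0.6709) = 0.08074

Final: 0.08074


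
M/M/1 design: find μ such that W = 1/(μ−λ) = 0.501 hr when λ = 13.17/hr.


W = 1/(μ−λ) ⇒ μ − λ = 1/W = 1/0.501 = 1.9960
μ = λ + 1/W = 13.17 + 1.9960 = 15.1660 per hr

Final: 15.1660 /hr


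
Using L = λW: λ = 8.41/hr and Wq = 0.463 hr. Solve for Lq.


Lq = λWq = 8.41·0.463 = 3.8938

Final: 3.8938


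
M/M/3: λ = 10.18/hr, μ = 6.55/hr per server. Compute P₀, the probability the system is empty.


a = λ/μ = 10.18/6.55 = 1.5542; ρ = a/c = 0.5181
Σ_{k=0}^{2} a^k/k! (terms k=0..2) = 1.00000 + 1.55420 + 1.20777 = 3.76196
Tail: a^3/(3!(1−ρ)) = 3.75422/(6·0.4819) = 1.29832
P₀ = 1/(3.76196 + 1.29832) = 1/5.06028 = 0.197617

Final: 0.197617


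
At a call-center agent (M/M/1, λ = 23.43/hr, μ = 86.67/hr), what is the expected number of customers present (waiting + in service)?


ρ = λ/μ = 23.43/86.67 = 0.2703
L = ρ/(1−ρ) = 0.2703/(1 − 0.2703) = 0.2703/0.7297 = 0.3705

Final: 0.3705


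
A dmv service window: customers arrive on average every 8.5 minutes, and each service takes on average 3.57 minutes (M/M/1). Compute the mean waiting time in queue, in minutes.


λ = 60/8.5 = 7.0588 /hr
μ = 60/3.57 = 16.8067 /hr
ρ = λ/μ = 7.0588/16.8067 = 0.4200
Wq = ρ/(μ−λ) = 0.4200/(16.8067−7.0588) = 0.04309 hr
In minutes: 0.04309·60 = 2.585 min

Final: 2.585 min


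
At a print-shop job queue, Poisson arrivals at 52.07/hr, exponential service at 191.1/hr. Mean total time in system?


W = 1/(μ−λ) = 1/(191.1 − 52.07) = 1/139.03 = 0.007193 hr

Final: 0.007193 hr


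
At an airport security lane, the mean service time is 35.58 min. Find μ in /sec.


μ = 1/(service time) in consistent units.
1 second = 0.0166667 min, so μ = 0.0166667/35.58 = 0.0004684 per second

Final: 0.0004684 /sec


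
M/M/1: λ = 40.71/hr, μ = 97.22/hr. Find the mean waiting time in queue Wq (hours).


ρ = 40.71/97.22 = 0.4187
Wq = ρ/(μ−λ) = 0.4187/(97.22 − 40.71) = 0.4187/56.51 = 0.007410 hr

Final: 0.007410 hr


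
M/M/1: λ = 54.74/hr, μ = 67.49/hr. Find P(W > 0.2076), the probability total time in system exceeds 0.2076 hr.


W ~ Exponential(μ−λ) for M/M/1.
μ − λ = 67.49 − 54.74 = 12.7500
P(W > t) = e^{−(μ−λ)t} = e^{−2.6469} = 0.070871

Final: 0.070871


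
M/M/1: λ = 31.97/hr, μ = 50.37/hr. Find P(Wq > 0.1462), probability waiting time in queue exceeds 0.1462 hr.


ρ = 31.97/50.37 = 0.6347
P(Wq > t) = ρ·e^{−(μ−λ)t} = 0.6347·e^{−2.6901}
= 0.6347·0.067876 = 0.043081

Final: 0.043081


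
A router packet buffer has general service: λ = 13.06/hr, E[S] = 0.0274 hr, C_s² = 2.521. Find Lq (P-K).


ρ = λ·E[S] = 13.06·0.0274 = 0.3578
Lq = ρ²(1+C_s²)/(2(1−ρ)) = 0.1281·(1+2.521)/(2·0.6422)
= 0.1281·3.5210/1.2843 = 0.35106

Final: 0.35106


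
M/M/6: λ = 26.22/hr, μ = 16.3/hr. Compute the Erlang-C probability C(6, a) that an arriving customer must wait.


a = λ/μ = 1.6086; ρ = a/6 = 0.2681
P₀ = 0.200092 (from M/M/c formula)
C(c,a) = [a^c/(c!(1−ρ))]·P₀ = [17.32489/(720·0.7319)]·0.200092
= 0.03288·0.200092 = 0.006578

Final: 0.006578


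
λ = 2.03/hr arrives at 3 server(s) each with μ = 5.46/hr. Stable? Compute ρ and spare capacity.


Total capacity cμ = 3·5.46 = 16.38/hr
ρ = λ/(cμ) = 2.03/16.38 = 0.1239
Stable ⇔ ρ < 1: YES
Spare capacity = cμ − λ = 16.38 − 2.03 = 14.35/hr

Final: ρ = 0.1239; stable; margin = 14.35/hr


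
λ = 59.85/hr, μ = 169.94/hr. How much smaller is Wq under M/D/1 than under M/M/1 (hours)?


ρ = 59.85/169.94 = 0.3522
Wq(M/M/1) = ρ/(μ−λ) = 0.3522/110.09 = 0.003199 hr
Wq(M/D/1) = ρ/(2(μ−λ)) = 0.001600 hr
Savings = 0.003199 − 0.001600 = 0.001600 hr

Final: 0.001600 hr


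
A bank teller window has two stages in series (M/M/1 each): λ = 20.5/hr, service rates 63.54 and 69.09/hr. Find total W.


Each node sees arrival rate λ = 20.5/hr (tandem ⇒ throughput preserved).
W₁ = 1/(μ₁−λ) = 1/(63.54−20.5) = 0.02323 hr
W₂ = 1/(μ₂−λ) = 1/(69.09−20.5) = 0.02058 hr
W_total = W₁ + W₂ = 0.02323 + 0.02058 = 0.04381 hr

Final: 0.04381 hr


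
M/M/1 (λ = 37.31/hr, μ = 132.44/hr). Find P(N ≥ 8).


ρ = 37.31/132.44 = 0.2817
P(N ≥ n) = ρ^n = 0.2817^8 = 0.00003967

Final: 0.00003967


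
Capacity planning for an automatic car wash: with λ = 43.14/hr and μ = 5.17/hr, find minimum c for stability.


Stability requires cμ > λ ⇔ c > λ/μ.
λ/μ = 43.14/5.17 = 8.3443
Minimum integer c = ⌊8.3443⌋ + 1 = 9
Check: 9·5.17 = 46.53 > 43.14, while 8·5.17 = 41.36 ≤ 43.14

Final: 9 servers


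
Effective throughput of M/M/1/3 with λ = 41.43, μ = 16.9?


ρ = 2.4515; P_K = (1−ρ)ρ^3/(1−ρ^4) = 0.608943
λ_eff = λ(1 − P_K) = 41.43·(1 − 0.608943) = 41.43·0.391057 = 16.2015 /hr

Final: 16.2015 /hr


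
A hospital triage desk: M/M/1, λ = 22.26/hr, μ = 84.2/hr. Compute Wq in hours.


ρ = 22.26/84.2 = 0.2644
Wq = ρ/(μ−λ) = 0.2644/(84.2 − 22.26) = 0.2644/61.94 = 0.004268 hr

Final: 0.004268 hr


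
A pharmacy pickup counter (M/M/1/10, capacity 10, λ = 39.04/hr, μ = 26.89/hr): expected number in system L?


ρ = 39.04/26.89 = 1.4518
L = ρ[1 − (K+1)ρ^K + Kρ^(K+1)] / [(1−ρ)(1−ρ^(K+1))]
Numerator: 1.4518·(1 − 11·41.609267 + 10·60.410033) = 213.999005
Denominator: (-0.4518)·(-59.410033) = 26.843879
L = 213.999005/26.843879 = 7.9720

Final: 7.9720
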